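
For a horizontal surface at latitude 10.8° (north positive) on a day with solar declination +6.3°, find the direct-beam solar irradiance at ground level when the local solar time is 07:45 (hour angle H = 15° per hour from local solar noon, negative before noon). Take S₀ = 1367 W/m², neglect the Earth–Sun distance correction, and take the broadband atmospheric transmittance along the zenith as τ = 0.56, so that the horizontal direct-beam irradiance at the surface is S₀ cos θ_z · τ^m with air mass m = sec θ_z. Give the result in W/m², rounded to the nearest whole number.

Hour angle H = 15° × (7.75 − 12) = -63.75°.
cos θ_z = sin(10.8°) sin(6.3°) + cos(10.8°) cos(6.3°) cos(-63.75°) = 0.0206 + 0.4318 = 0.4524.
Air mass m = 1/cos θ_z = 1/0.4524 = 2.210; τ^m = 0.56^2.210 = 0.2776.
Surface direct beam = 1367 × 0.4524 × 0.2776 = 171.68 W/m².

172 W/m²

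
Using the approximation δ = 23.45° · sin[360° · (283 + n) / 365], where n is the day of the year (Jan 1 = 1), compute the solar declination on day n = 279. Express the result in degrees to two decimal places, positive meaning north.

360 × (283 + 279) / 365 = 554.301°; sin(554.301°) = -0.2470.
δ = 23.45 × -0.2470 = -5.792° ≈ -5.79°.

-5.79°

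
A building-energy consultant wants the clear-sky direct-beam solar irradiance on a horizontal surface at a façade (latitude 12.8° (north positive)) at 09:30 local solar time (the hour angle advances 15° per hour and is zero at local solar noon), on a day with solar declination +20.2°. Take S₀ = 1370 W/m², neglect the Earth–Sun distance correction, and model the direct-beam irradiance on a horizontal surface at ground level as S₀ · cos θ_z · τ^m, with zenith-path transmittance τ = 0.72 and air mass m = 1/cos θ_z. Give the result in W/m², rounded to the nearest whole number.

Hour angle H = 15° × (9.5 − 12) = -37.50°.
With φ = 12.8°, δ = 20.2°, H = -37.50°: sin φ sin δ = 0.0765, cos φ cos δ cos H = 0.7261, so cos θ_z = 0.8026.
Air mass m = 1/cos θ_z = 1/0.8026 = 1.246; τ^m = 0.72^1.246 = 0.6641.
Surface direct beam = 1370 × 0.8026 × 0.6641 = 730.22 W/m².

730 W/m²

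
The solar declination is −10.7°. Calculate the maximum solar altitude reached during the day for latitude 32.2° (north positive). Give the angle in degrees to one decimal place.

47.1°

At local solar noon the hour angle is zero, so the elevation is 90° − |φ − δ| = 90° − |32.2° − (-10.7°)| = 90° − 42.9° = 47.1°.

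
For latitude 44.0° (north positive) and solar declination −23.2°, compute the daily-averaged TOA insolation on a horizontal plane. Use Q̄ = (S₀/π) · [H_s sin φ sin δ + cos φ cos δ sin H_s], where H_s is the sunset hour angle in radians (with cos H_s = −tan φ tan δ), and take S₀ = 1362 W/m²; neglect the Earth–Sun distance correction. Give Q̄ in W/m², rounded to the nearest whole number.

−tan φ tan δ = −(0.9657)(-0.4286) = 0.4139; H_s = arccos(0.4139) = 65.55°. In radians, H_s = 1.1441.
H_s sin φ sin δ = 1.1441 × 0.6947 × -0.3939 = -0.3131.
cos φ cos δ sin H_s = 0.7193 × 0.9191 × 0.9103 = 0.6018.
Q̄ = (1362/π) × (-0.3131 + 0.6018) = 433.54 × 0.2887 = 125.16 W/m².

125 W/m²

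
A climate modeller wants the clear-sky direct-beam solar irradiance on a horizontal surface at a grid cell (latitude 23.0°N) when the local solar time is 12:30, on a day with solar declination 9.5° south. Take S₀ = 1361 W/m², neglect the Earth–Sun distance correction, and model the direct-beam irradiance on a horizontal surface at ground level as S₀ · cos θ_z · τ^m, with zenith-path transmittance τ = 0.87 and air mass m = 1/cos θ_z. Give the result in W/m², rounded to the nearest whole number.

963 W/m²

Hour angle H = 15° × (12.5 − 12) = 7.50°.
cos θ_z = sin φ sin δ + cos φ cos δ cos H = (0.3907)(-0.1650) + (0.9205)(0.9863)(0.9914) = 0.8356.
Air mass m = 1/cos θ_z = 1/0.8356 = 1.197; τ^m = 0.87^1.197 = 0.8465.
Surface direct beam = 1361 × 0.8356 × 0.8465 = 962.68 W/m².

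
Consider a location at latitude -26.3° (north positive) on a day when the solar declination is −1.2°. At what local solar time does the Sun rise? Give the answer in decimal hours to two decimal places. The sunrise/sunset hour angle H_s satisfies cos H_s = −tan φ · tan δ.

5.96 h

−tan φ tan δ = −(-0.4942)(-0.0209) = -0.0103; H_s = arccos(-0.0103) = 90.59°.
Sunrise is at 12 − H_s/15 = 12 − 6.039 = 5.961 h local solar time.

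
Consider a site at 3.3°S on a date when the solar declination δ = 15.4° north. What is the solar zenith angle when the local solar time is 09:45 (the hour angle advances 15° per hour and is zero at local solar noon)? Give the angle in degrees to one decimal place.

Hour angle H = 15° × (9.75 − 12) = -33.75°.
cos θ_z = sin(-3.3°) sin(15.4°) + cos(-3.3°) cos(15.4°) cos(-33.75°) = -0.0153 + 0.8003 = 0.7850.
θ_z = arccos(0.7850) = 38.28°.

38.3°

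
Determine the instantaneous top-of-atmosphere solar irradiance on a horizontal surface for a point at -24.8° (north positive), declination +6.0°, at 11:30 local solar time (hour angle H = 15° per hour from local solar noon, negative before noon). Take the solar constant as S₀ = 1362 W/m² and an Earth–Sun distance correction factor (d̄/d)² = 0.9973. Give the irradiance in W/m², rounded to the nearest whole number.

1156 W/m²

Hour angle H = 15° × (11.5 − 12) = -7.50°.
cos θ_z = sin(-24.8°) sin(6.0°) + cos(-24.8°) cos(6.0°) cos(-7.50°) = -0.0438 + 0.8951 = 0.8513.
Top-of-atmosphere irradiance = S₀ (d̄/d)² cos θ_z = 1362 × 0.9973 × 0.8513 = 1156.34 W/m².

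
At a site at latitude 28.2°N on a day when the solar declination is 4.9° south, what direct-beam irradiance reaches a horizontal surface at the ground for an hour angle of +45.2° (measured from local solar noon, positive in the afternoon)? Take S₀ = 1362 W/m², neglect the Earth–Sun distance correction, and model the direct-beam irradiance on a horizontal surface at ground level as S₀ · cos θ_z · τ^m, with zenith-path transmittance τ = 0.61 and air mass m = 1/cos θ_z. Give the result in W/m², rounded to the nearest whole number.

cos θ_z = sin(28.2°) sin(-4.9°) + cos(28.2°) cos(-4.9°) cos(45.20°) = -0.0404 + 0.6187 = 0.5783.
Air mass m = 1/cos θ_z = 1/0.5783 = 1.729; τ^m = 0.61^1.729 = 0.4254.
Surface direct beam = 1362 × 0.5783 × 0.4254 = 335.06 W/m².

335 W/m²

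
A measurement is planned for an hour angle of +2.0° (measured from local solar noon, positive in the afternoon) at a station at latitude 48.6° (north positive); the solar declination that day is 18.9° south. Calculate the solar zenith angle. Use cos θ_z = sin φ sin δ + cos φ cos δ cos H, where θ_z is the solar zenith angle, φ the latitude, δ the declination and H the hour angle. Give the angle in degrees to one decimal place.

67.5°

cos θ_z = sin(48.6°) sin(-18.9°) + cos(48.6°) cos(-18.9°) cos(2.00°) = -0.2430 + 0.6253 = 0.3823.
θ_z = arccos(0.3823) = 67.52°.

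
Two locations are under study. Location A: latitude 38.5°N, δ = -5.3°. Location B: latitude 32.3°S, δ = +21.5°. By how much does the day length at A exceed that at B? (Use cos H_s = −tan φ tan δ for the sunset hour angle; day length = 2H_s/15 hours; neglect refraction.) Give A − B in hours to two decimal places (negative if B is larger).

A: H_s = arccos(−tan 38.5° · tan -5.3°) = 85.77°, so 2H_s/15 = 11.4360 h.
B: H_s = arccos(−tan -32.3° · tan 21.5°) = 75.58°, so 2H_s/15 = 10.0773 h.
A − B = 11.4360 − 10.0773 = 1.3587 h.

+1.36 h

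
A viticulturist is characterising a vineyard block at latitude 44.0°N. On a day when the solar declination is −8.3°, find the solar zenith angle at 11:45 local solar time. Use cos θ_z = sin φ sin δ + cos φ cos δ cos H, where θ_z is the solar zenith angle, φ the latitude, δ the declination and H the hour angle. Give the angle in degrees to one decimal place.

Hour angle H = 15° × (11.75 − 12) = -3.75°.
cos θ_z = sin(44.0°) sin(-8.3°) + cos(44.0°) cos(-8.3°) cos(-3.75°) = -0.1003 + 0.7103 = 0.6100.
θ_z = arccos(0.6100) = 52.41°.

52.4°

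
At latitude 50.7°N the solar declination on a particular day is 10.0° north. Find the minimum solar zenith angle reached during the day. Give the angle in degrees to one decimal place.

At local solar noon the hour angle is zero, so the zenith angle is |φ − δ| = |50.7° − (10.0°)| = 40.7°.

40.7°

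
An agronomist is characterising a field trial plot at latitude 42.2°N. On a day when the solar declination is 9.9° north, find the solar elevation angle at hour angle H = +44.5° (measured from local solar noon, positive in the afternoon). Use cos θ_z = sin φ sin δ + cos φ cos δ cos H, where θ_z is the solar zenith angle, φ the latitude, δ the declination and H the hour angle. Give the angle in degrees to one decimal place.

39.5°

cos θ_z = sin(42.2°) sin(9.9°) + cos(42.2°) cos(9.9°) cos(44.50°) = 0.1155 + 0.5205 = 0.6360.
θ_z = arccos(0.6360) = 50.51°, so the elevation is 90° − 50.51° = 39.49°.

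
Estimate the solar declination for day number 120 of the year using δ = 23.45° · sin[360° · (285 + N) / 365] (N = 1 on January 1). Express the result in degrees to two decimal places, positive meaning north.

360 × (285 + 120) / 365 = 399.452°; sin(399.452°) = 0.6354.
δ = 23.45 × 0.6354 = 14.900° ≈ +14.90°.

+14.90°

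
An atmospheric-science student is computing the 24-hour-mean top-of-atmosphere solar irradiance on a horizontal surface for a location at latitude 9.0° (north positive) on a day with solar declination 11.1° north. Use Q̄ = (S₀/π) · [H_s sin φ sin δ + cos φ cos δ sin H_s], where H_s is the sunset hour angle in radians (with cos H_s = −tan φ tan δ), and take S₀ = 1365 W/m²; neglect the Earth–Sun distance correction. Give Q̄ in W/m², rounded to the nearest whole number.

442 W/m²

−tan φ tan δ = −(0.1584)(0.1962) = -0.0311; H_s = arccos(-0.0311) = 91.78°. In radians, H_s = 1.6019.
H_s sin φ sin δ = 1.6019 × 0.1564 × 0.1925 = 0.0482.
cos φ cos δ sin H_s = 0.9877 × 0.9813 × 0.9995 = 0.9687.
Q̄ = (1365/π) × (0.0482 + 0.9687) = 434.49 × 1.0169 = 441.83 W/m².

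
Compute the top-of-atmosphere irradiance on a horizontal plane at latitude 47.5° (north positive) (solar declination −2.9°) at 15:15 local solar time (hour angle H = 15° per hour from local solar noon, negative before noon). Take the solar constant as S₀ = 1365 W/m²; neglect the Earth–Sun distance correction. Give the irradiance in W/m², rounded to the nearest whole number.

556 W/m²

Hour angle H = 15° × (15.25 − 12) = 48.75°.
cos θ_z = sin(47.5°) sin(-2.9°) + cos(47.5°) cos(-2.9°) cos(48.75°) = -0.0373 + 0.4449 = 0.4076.
Top-of-atmosphere irradiance = S₀ cos θ_z = 1365 × 0.4076 = 556.37 W/m².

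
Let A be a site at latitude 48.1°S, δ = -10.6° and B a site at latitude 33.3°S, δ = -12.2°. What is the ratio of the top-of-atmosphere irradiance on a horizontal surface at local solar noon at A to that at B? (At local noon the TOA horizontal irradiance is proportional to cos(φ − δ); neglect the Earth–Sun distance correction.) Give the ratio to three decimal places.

A: cos θ_z = cos(-48.1° − (-10.6°)) = 0.7934.
B: cos θ_z = cos(-33.3° − (-12.2°)) = 0.9330.
Ratio A/B = 0.7934 / 0.9330 = 0.8504.

0.850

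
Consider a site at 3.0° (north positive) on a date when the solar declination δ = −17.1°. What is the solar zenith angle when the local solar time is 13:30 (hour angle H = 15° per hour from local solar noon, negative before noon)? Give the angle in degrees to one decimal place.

Hour angle H = 15° × (13.5 − 12) = 22.50°.
With φ = 3.0°, δ = -17.1°, H = 22.50°: sin φ sin δ = -0.0154, cos φ cos δ cos H = 0.8818, so cos θ_z = 0.8664.
θ_z = arccos(0.8664) = 29.96°.

30.0°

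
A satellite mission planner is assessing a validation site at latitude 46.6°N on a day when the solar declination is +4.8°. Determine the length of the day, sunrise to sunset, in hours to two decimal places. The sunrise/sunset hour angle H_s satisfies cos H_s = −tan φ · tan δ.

12.68 hours

cos H_s = −tan(46.6°) · tan(4.8°) = -0.0888, so H_s = arccos(-0.0888) = 95.09°.
Day length = 2 H_s / 15° h⁻¹ = 190.18° / 15 = 12.679 h.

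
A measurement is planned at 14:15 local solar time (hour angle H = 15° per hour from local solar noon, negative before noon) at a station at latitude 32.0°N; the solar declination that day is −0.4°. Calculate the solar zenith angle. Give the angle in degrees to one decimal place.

45.5°

Hour angle H = 15° × (14.25 − 12) = 33.75°.
With φ = 32.0°, δ = -0.4°, H = 33.75°: sin φ sin δ = -0.0037, cos φ cos δ cos H = 0.7051, so cos θ_z = 0.7014.
θ_z = arccos(0.7014) = 45.46°.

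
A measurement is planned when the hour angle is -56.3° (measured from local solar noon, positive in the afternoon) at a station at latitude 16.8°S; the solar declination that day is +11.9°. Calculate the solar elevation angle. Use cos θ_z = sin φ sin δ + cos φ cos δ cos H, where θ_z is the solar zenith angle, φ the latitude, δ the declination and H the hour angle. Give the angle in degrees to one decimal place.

27.4°

cos θ_z = sin(-16.8°) sin(11.9°) + cos(-16.8°) cos(11.9°) cos(-56.30°) = -0.0596 + 0.5197 = 0.4601.
θ_z = arccos(0.4601) = 62.61°, so the elevation is 90° − 62.61° = 27.39°.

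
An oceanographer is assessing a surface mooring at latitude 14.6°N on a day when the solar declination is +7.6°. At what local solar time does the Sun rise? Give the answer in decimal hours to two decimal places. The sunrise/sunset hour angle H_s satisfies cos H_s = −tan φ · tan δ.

5.87 h

cos H_s = −tan(14.6°) · tan(7.6°) = -0.0348, so H_s = arccos(-0.0348) = 91.99°.
Sunrise is at 12 − H_s/15 = 12 − 6.133 = 5.867 h local solar time.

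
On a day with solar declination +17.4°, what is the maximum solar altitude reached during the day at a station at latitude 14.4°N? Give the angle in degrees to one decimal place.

87.0°

At local solar noon the hour angle is zero, so the elevation is 90° − |φ − δ| = 90° − |14.4° − (17.4°)| = 90° − 3.0° = 87.0°.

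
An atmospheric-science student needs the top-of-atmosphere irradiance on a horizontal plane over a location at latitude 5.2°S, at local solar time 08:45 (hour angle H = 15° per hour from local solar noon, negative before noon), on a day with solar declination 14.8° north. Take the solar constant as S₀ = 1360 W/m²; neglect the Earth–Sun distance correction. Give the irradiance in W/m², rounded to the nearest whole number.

832 W/m²

Hour angle H = 15° × (8.75 − 12) = -48.75°.
With φ = -5.2°, δ = 14.8°, H = -48.75°: sin φ sin δ = -0.0232, cos φ cos δ cos H = 0.6348, so cos θ_z = 0.6116.
Top-of-atmosphere irradiance = S₀ cos θ_z = 1360 × 0.6116 = 831.78 W/m².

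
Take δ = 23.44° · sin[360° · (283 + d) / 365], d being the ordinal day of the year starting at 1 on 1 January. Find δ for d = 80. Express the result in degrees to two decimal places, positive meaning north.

-0.81°

360 × (283 + 80) / 365 = 358.027°; sin(358.027°) = -0.0344.
δ = 23.44 × -0.0344 = -0.806° ≈ -0.81°.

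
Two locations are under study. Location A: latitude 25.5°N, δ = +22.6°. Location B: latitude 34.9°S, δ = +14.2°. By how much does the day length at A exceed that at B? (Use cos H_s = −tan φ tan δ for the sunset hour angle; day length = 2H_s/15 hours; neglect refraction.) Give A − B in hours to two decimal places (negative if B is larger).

A: H_s = arccos(−tan 25.5° · tan 22.6°) = 101.45°, so 2H_s/15 = 13.5267 h.
B: H_s = arccos(−tan -34.9° · tan 14.2°) = 79.83°, so 2H_s/15 = 10.6440 h.
A − B = 13.5267 − 10.6440 = 2.8827 h.

+2.88 h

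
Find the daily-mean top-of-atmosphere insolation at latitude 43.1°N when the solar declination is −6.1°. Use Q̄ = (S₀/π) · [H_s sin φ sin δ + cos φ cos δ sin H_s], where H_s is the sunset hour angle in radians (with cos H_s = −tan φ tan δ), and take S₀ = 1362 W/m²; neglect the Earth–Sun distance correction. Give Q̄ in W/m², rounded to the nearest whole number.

267 W/m²

cos H_s = −tan(43.1°) · tan(-6.1°) = 0.1000, so H_s = arccos(0.1000) = 84.26°. In radians, H_s = 1.4706.
H_s sin φ sin δ = 1.4706 × 0.6833 × -0.1063 = -0.1068.
cos φ cos δ sin H_s = 0.7302 × 0.9943 × 0.9950 = 0.7224.
Q̄ = (1362/π) × (-0.1068 + 0.7224) = 433.54 × 0.6156 = 266.89 W/m².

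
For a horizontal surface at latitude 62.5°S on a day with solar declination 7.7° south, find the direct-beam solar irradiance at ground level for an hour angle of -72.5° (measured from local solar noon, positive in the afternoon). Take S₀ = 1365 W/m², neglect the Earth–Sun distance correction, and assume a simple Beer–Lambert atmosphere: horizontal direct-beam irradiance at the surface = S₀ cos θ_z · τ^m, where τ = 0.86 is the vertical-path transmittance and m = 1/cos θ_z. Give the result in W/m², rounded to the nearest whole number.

194 W/m²

With φ = -62.5°, δ = -7.7°, H = -72.50°: sin φ sin δ = 0.1188, cos φ cos δ cos H = 0.1376, so cos θ_z = 0.2564.
Air mass m = 1/cos θ_z = 1/0.2564 = 3.900; τ^m = 0.86^3.900 = 0.5553.
Surface direct beam = 1365 × 0.2564 × 0.5553 = 194.35 W/m².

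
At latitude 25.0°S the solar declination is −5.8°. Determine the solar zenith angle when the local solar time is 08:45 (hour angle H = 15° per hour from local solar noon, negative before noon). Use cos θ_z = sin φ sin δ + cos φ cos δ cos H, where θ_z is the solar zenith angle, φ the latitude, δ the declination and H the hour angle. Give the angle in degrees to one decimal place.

50.4°

Hour angle H = 15° × (8.75 − 12) = -48.75°.
With φ = -25.0°, δ = -5.8°, H = -48.75°: sin φ sin δ = 0.0427, cos φ cos δ cos H = 0.5945, so cos θ_z = 0.6372.
θ_z = arccos(0.6372) = 50.42°.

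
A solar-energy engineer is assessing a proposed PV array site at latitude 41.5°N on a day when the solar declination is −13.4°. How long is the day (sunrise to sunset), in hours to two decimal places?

The sunset hour angle satisfies cos H_s = −tan φ tan δ = 0.2108, giving H_s = 77.83°.
Day length = 2 H_s / 15° h⁻¹ = 155.66° / 15 = 10.377 h.

10.38 hours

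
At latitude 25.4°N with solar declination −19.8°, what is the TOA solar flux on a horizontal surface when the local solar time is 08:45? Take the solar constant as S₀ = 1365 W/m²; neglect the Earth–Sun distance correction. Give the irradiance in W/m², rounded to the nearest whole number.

Hour angle H = 15° × (8.75 − 12) = -48.75°.
With φ = 25.4°, δ = -19.8°, H = -48.75°: sin φ sin δ = -0.1453, cos φ cos δ cos H = 0.5604, so cos θ_z = 0.4151.
Top-of-atmosphere irradiance = S₀ cos θ_z = 1365 × 0.4151 = 566.61 W/m².

567 W/m²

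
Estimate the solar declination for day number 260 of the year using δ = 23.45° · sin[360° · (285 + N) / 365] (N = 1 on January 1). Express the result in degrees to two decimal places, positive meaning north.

+1.01°

360 × (285 + 260) / 365 = 537.534°; sin(537.534°) = 0.0430.
δ = 23.45 × 0.0430 = 1.008° ≈ +1.01°.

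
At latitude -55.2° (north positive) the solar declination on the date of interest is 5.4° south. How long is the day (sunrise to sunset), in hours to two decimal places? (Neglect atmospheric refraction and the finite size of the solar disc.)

13.04 hours

cos H_s = −tan(-55.2°) · tan(-5.4°) = -0.1360, so H_s = arccos(-0.1360) = 97.82°.
Day length = 2 H_s / 15° h⁻¹ = 195.64° / 15 = 13.043 h.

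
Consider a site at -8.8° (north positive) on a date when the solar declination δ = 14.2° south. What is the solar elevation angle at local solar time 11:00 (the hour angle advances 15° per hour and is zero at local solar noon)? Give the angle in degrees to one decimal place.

Hour angle H = 15° × (11 − 12) = -15.00°.
cos θ_z = sin φ sin δ + cos φ cos δ cos H = (-0.1530)(-0.2453) + (0.9882)(0.9694)(0.9659) = 0.9628.
θ_z = arccos(0.9628) = 15.68°, so the elevation is 90° − 15.68° = 74.32°.

74.3°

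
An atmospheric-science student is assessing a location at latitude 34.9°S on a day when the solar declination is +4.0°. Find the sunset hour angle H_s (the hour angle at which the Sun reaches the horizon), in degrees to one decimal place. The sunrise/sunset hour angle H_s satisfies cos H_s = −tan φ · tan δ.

87.2°

cos H_s = −tan(-34.9°) · tan(4.0°) = 0.0488, so H_s = arccos(0.0488) = 87.20°.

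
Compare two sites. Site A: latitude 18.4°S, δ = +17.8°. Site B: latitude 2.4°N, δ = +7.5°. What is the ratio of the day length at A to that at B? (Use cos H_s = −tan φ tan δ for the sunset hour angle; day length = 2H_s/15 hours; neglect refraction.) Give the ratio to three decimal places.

0.929

A: H_s = arccos(−tan -18.4° · tan 17.8°) = 83.87°, so 2H_s/15 = 11.1827 h.
B: H_s = arccos(−tan 2.4° · tan 7.5°) = 90.32°, so 2H_s/15 = 12.0427 h.
Ratio A/B = 11.1827 / 12.0427 = 0.9286.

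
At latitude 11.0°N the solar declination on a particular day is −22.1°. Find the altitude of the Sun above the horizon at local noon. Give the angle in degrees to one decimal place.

56.9°

At local solar noon the hour angle is zero, so the elevation is 90° − |φ − δ| = 90° − |11.0° − (-22.1°)| = 90° − 33.1° = 56.9°.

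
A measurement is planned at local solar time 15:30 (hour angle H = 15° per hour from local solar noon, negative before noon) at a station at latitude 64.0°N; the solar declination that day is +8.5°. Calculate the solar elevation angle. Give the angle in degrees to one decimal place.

Hour angle H = 15° × (15.5 − 12) = 52.50°.
With φ = 64.0°, δ = 8.5°, H = 52.50°: sin φ sin δ = 0.1329, cos φ cos δ cos H = 0.2639, so cos θ_z = 0.3968.
θ_z = arccos(0.3968) = 66.62°, so the elevation is 90° − 66.62° = 23.38°.

23.4°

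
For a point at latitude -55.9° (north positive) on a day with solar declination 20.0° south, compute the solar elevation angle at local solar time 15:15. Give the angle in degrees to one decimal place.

Hour angle H = 15° × (15.25 − 12) = 48.75°.
cos θ_z = sin φ sin δ + cos φ cos δ cos H = (-0.8281)(-0.3420) + (0.5606)(0.9397)(0.6593) = 0.6305.
θ_z = arccos(0.6305) = 50.91°, so the elevation is 90° − 50.91° = 39.09°.

39.1°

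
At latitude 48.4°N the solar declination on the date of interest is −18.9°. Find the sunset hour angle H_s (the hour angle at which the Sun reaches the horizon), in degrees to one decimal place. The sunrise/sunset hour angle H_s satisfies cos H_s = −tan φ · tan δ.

The sunset hour angle satisfies cos H_s = −tan φ tan δ = 0.3856, giving H_s = 67.32°.

67.3°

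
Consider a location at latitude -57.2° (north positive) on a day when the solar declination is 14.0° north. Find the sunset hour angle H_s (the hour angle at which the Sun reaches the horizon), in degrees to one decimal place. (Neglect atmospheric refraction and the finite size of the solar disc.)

67.2°

cos H_s = −tan(-57.2°) · tan(14.0°) = 0.3869, so H_s = arccos(0.3869) = 67.24°.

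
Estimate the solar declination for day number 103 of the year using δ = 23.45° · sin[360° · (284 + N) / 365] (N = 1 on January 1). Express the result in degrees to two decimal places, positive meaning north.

+8.67°

360 × (284 + 103) / 365 = 381.699°; sin(381.699°) = 0.3697.
δ = 23.45 × 0.3697 = 8.669° ≈ +8.67°.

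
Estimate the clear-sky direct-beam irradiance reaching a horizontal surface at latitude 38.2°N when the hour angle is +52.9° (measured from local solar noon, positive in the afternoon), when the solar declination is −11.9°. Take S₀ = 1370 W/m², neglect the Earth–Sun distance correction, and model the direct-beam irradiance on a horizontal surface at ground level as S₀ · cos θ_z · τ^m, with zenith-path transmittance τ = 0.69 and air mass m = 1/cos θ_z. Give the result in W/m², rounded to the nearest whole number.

153 W/m²

With φ = 38.2°, δ = -11.9°, H = 52.90°: sin φ sin δ = -0.1275, cos φ cos δ cos H = 0.4638, so cos θ_z = 0.3363.
Air mass m = 1/cos θ_z = 1/0.3363 = 2.974; τ^m = 0.69^2.974 = 0.3317.
Surface direct beam = 1370 × 0.3363 × 0.3317 = 152.82 W/m².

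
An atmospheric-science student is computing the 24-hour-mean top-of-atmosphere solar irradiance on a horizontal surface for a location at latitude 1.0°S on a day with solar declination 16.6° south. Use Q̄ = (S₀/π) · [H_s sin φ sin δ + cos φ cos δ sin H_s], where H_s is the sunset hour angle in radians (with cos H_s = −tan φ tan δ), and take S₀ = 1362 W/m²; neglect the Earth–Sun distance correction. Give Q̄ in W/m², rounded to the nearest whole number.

419 W/m²

The sunset hour angle satisfies cos H_s = −tan φ tan δ = -0.0052, giving H_s = 90.30°. In radians, H_s = 1.5760.
H_s sin φ sin δ = 1.5760 × -0.0175 × -0.2857 = 0.0079.
cos φ cos δ sin H_s = 0.9998 × 0.9583 × 1.0000 = 0.9581.
Q̄ = (1362/π) × (0.0079 + 0.9581) = 433.54 × 0.9660 = 418.80 W/m².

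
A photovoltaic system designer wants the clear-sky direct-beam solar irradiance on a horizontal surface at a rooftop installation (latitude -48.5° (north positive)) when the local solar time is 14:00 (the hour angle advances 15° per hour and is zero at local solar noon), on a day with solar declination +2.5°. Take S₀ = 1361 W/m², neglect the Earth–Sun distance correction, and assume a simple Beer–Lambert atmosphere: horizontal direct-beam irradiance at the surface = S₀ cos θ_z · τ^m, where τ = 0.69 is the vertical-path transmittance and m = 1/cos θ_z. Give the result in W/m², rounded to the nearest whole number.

370 W/m²

Hour angle H = 15° × (14 − 12) = 30.00°.
cos θ_z = sin φ sin δ + cos φ cos δ cos H = (-0.7490)(0.0436) + (0.6626)(0.9990)(0.8660) = 0.5406.
Air mass m = 1/cos θ_z = 1/0.5406 = 1.850; τ^m = 0.69^1.850 = 0.5034.
Surface direct beam = 1361 × 0.5406 × 0.5034 = 370.38 W/m².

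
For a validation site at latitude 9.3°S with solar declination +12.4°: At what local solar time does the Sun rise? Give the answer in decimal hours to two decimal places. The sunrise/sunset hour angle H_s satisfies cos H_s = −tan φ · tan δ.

−tan φ tan δ = −(-0.1638)(0.2199) = 0.0360; H_s = arccos(0.0360) = 87.94°.
Sunrise is at 12 − H_s/15 = 12 − 5.863 = 6.137 h local solar time.

6.14 h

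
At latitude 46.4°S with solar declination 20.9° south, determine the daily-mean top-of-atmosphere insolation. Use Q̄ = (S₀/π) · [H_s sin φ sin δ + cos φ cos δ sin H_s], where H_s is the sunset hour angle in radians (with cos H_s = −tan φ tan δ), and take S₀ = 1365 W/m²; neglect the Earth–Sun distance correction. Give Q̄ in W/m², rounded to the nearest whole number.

The sunset hour angle satisfies cos H_s = −tan φ tan δ = -0.4010, giving H_s = 113.64°. In radians, H_s = 1.9834.
H_s sin φ sin δ = 1.9834 × -0.7242 × -0.3567 = 0.5124.
cos φ cos δ sin H_s = 0.6896 × 0.9342 × 0.9161 = 0.5902.
Q̄ = (1365/π) × (0.5124 + 0.5902) = 434.49 × 1.1026 = 479.07 W/m².

479 W/m²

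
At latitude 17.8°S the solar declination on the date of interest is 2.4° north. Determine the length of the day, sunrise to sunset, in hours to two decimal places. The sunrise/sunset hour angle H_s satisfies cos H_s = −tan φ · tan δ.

11.90 hours

The sunset hour angle satisfies cos H_s = −tan φ tan δ = 0.0135, giving H_s = 89.23°.
Day length = 2 H_s / 15° h⁻¹ = 178.46° / 15 = 11.897 h.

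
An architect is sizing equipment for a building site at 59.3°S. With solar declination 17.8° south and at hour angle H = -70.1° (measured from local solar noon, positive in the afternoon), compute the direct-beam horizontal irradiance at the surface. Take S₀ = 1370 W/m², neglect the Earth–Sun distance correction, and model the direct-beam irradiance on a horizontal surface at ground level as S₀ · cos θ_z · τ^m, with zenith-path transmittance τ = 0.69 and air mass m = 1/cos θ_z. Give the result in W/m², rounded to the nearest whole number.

247 W/m²

cos θ_z = sin(-59.3°) sin(-17.8°) + cos(-59.3°) cos(-17.8°) cos(-70.10°) = 0.2629 + 0.1655 = 0.4284.
Air mass m = 1/cos θ_z = 1/0.4284 = 2.334; τ^m = 0.69^2.334 = 0.4206.
Surface direct beam = 1370 × 0.4284 × 0.4206 = 246.85 W/m².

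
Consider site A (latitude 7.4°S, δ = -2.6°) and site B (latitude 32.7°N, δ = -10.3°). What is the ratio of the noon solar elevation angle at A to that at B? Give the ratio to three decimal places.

1.813

A: 90° − |-7.4 − (-2.6)| = 85.20°.
B: 90° − |32.7 − (-10.3)| = 47.00°.
Ratio A/B = 85.2000 / 47.0000 = 1.8128.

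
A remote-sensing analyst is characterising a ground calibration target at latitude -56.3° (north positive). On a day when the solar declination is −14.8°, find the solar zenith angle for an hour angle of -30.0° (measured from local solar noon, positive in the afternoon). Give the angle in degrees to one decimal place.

47.4°

cos θ_z = sin φ sin δ + cos φ cos δ cos H = (-0.8320)(-0.2554) + (0.5548)(0.9668)(0.8660) = 0.6770.
θ_z = arccos(0.6770) = 47.39°.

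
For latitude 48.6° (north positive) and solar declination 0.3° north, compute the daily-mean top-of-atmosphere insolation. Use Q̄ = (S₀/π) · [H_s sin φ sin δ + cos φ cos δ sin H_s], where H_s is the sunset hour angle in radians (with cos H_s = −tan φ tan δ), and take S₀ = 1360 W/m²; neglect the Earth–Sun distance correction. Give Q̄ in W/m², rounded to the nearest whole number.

cos H_s = −tan(48.6°) · tan(0.3°) = -0.0059, so H_s = arccos(-0.0059) = 90.34°. In radians, H_s = 1.5767.
H_s sin φ sin δ = 1.5767 × 0.7501 × 0.0052 = 0.0061.
cos φ cos δ sin H_s = 0.6613 × 1.0000 × 1.0000 = 0.6613.
Q̄ = (1360/π) × (0.0061 + 0.6613) = 432.90 × 0.6674 = 288.92 W/m².

289 W/m²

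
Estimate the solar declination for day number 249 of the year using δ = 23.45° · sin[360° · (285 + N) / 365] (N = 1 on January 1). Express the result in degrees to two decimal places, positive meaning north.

360 × (285 + 249) / 365 = 526.685°; sin(526.685°) = 0.2303.
δ = 23.45 × 0.2303 = 5.401° ≈ +5.40°.

+5.40°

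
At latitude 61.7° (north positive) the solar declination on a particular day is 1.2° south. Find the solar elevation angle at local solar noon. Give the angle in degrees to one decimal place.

27.1°

At local solar noon the hour angle is zero, so the elevation is 90° − |φ − δ| = 90° − |61.7° − (-1.2°)| = 90° − 62.9° = 27.1°.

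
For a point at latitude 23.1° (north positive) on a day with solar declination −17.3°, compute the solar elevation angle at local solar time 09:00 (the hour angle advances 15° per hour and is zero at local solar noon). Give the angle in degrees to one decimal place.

30.3°

Hour angle H = 15° × (9 − 12) = -45.00°.
cos θ_z = sin φ sin δ + cos φ cos δ cos H = (0.3923)(-0.2974) + (0.9198)(0.9548)(0.7071) = 0.5043.
θ_z = arccos(0.5043) = 59.72°, so the elevation is 90° − 59.72° = 30.28°.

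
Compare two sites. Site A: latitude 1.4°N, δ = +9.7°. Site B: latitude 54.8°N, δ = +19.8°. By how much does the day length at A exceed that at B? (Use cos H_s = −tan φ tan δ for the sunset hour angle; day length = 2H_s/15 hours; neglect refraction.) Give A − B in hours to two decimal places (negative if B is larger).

-4.06 h

A: H_s = arccos(−tan 1.4° · tan 9.7°) = 90.24°, so 2H_s/15 = 12.0320 h.
B: H_s = arccos(−tan 54.8° · tan 19.8°) = 120.69°, so 2H_s/15 = 16.0920 h.
A − B = 12.0320 − 16.0920 = -4.0600 h.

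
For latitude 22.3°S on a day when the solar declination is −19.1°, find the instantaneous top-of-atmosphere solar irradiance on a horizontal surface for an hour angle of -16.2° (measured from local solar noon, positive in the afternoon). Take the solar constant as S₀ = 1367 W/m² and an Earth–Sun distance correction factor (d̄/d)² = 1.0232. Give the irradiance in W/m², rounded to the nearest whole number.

With φ = -22.3°, δ = -19.1°, H = -16.20°: sin φ sin δ = 0.1242, cos φ cos δ cos H = 0.8396, so cos θ_z = 0.9638.
Top-of-atmosphere irradiance = S₀ (d̄/d)² cos θ_z = 1367 × 1.0232 × 0.9638 = 1348.08 W/m².

1348 W/m²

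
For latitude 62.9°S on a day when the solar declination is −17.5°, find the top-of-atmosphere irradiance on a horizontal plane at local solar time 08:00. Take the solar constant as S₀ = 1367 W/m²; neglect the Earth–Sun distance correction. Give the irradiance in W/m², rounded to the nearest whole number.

663 W/m²

Hour angle H = 15° × (8 − 12) = -60.00°.
cos θ_z = sin(-62.9°) sin(-17.5°) + cos(-62.9°) cos(-17.5°) cos(-60.00°) = 0.2677 + 0.2172 = 0.4849.
Top-of-atmosphere irradiance = S₀ cos θ_z = 1367 × 0.4849 = 662.86 W/m².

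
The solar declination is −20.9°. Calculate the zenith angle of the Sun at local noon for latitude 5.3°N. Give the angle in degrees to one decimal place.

26.2°

At local solar noon the hour angle is zero, so the zenith angle is |φ − δ| = |5.3° − (-20.9°)| = 26.2°.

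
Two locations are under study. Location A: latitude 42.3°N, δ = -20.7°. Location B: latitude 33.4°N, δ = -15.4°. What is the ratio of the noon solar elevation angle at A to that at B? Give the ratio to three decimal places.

A: 90° − |42.3 − (-20.7)| = 27.00°.
B: 90° − |33.4 − (-15.4)| = 41.20°.
Ratio A/B = 27.0000 / 41.2000 = 0.6553.

0.655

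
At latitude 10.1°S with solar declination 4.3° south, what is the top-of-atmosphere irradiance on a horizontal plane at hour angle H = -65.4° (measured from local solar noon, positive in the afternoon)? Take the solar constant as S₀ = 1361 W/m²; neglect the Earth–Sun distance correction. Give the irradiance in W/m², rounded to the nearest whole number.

cos θ_z = sin φ sin δ + cos φ cos δ cos H = (-0.1754)(-0.0750) + (0.9845)(0.9972)(0.4163) = 0.4219.
Top-of-atmosphere irradiance = S₀ cos θ_z = 1361 × 0.4219 = 574.21 W/m².

574 W/m²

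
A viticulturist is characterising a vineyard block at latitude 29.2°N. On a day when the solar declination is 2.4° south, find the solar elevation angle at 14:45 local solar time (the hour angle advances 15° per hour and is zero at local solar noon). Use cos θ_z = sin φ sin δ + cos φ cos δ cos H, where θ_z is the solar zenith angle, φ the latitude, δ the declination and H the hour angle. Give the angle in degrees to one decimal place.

39.4°

Hour angle H = 15° × (14.75 − 12) = 41.25°.
cos θ_z = sin(29.2°) sin(-2.4°) + cos(29.2°) cos(-2.4°) cos(41.25°) = -0.0204 + 0.6557 = 0.6353.
θ_z = arccos(0.6353) = 50.56°, so the elevation is 90° − 50.56° = 39.44°.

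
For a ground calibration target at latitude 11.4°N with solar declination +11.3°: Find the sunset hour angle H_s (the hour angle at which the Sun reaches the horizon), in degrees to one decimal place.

92.3°

−tan φ tan δ = −(0.2016)(0.1998) = -0.0403; H_s = arccos(-0.0403) = 92.31°.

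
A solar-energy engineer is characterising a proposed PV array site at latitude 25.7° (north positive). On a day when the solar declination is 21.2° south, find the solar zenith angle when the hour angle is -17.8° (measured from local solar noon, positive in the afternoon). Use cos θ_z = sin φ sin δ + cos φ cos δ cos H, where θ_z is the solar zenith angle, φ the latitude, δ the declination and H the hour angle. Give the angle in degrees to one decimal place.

50.0°

With φ = 25.7°, δ = -21.2°, H = -17.80°: sin φ sin δ = -0.1568, cos φ cos δ cos H = 0.7999, so cos θ_z = 0.6431.
θ_z = arccos(0.6431) = 49.98°.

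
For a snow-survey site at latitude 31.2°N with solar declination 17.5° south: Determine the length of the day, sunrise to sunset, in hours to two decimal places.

The sunset hour angle satisfies cos H_s = −tan φ tan δ = 0.1910, giving H_s = 78.99°.
Day length = 2 H_s / 15° h⁻¹ = 157.98° / 15 = 10.532 h.

10.53 hours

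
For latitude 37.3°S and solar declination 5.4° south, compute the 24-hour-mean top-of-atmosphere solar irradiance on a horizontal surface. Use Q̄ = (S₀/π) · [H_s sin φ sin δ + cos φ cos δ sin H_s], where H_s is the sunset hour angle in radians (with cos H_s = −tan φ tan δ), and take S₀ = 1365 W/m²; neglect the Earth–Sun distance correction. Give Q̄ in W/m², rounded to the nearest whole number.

384 W/m²

The sunset hour angle satisfies cos H_s = −tan φ tan δ = -0.0720, giving H_s = 94.13°. In radians, H_s = 1.6429.
H_s sin φ sin δ = 1.6429 × -0.6060 × -0.0941 = 0.0937.
cos φ cos δ sin H_s = 0.7955 × 0.9956 × 0.9974 = 0.7899.
Q̄ = (1365/π) × (0.0937 + 0.7899) = 434.49 × 0.8836 = 383.92 W/m².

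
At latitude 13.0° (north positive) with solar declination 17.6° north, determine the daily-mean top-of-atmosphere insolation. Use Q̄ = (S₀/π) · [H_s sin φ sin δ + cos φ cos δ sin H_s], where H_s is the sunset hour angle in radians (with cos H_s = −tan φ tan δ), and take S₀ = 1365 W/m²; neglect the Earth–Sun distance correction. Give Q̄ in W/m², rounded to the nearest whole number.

451 W/m²

The sunset hour angle satisfies cos H_s = −tan φ tan δ = -0.0732, giving H_s = 94.20°. In radians, H_s = 1.6441.
H_s sin φ sin δ = 1.6441 × 0.2250 × 0.3024 = 0.1119.
cos φ cos δ sin H_s = 0.9744 × 0.9532 × 0.9973 = 0.9263.
Q̄ = (1365/π) × (0.1119 + 0.9263) = 434.49 × 1.0382 = 451.09 W/m².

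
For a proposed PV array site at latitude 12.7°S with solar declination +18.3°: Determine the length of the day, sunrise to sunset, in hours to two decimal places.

The sunset hour angle satisfies cos H_s = −tan φ tan δ = 0.0745, giving H_s = 85.73°.
Day length = 2 H_s / 15° h⁻¹ = 171.46° / 15 = 11.431 h.

11.43 hours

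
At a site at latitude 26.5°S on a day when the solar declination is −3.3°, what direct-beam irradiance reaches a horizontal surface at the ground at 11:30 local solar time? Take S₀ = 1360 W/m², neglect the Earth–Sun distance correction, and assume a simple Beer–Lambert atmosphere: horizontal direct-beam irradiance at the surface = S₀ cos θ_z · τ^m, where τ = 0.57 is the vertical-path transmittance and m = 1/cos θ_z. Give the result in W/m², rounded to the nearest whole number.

669 W/m²

Hour angle H = 15° × (11.5 − 12) = -7.50°.
With φ = -26.5°, δ = -3.3°, H = -7.50°: sin φ sin δ = 0.0257, cos φ cos δ cos H = 0.8858, so cos θ_z = 0.9115.
Air mass m = 1/cos θ_z = 1/0.9115 = 1.097; τ^m = 0.57^1.097 = 0.5398.
Surface direct beam = 1360 × 0.9115 × 0.5398 = 669.16 W/m².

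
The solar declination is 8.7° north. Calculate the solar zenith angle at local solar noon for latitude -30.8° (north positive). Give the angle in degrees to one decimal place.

39.5°

At local solar noon the hour angle is zero, so the zenith angle is |φ − δ| = |-30.8° − (8.7°)| = 39.5°.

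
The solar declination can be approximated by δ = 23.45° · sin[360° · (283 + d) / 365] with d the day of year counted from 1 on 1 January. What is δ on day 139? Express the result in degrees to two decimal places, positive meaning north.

+19.49°

360 × (283 + 139) / 365 = 416.219°; sin(416.219°) = 0.8312.
δ = 23.45 × 0.8312 = 19.492° ≈ +19.49°.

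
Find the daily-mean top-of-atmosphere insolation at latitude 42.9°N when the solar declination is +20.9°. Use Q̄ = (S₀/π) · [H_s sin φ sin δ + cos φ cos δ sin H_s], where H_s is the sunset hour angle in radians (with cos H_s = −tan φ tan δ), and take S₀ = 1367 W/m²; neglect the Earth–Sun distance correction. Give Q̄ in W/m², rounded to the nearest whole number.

The sunset hour angle satisfies cos H_s = −tan φ tan δ = -0.3548, giving H_s = 110.78°. In radians, H_s = 1.9335.
H_s sin φ sin δ = 1.9335 × 0.6807 × 0.3567 = 0.4695.
cos φ cos δ sin H_s = 0.7325 × 0.9342 × 0.9349 = 0.6398.
Q̄ = (1367/π) × (0.4695 + 0.6398) = 435.13 × 1.1093 = 482.69 W/m².

483 W/m²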